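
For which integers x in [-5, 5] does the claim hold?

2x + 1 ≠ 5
Holds for: {-5, -4, -3, -2, -1, 0, 1, 3, 4, 5}
Fails for: {2}

Answer: {-5, -4, -3, -2, -1, 0, 1, 3, 4, 5}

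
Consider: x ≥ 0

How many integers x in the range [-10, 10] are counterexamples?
Counterexamples in [-10, 10]: {-10, -9, -8, -7, -6, -5, -4, -3, -2, -1}.

Counting them gives 10 values.

Answer: 10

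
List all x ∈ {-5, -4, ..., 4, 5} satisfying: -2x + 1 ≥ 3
Holds for: {-5, -4, -3, -2, -1}
Fails for: {0, 1, 2, 3, 4, 5}

Answer: {-5, -4, -3, -2, -1}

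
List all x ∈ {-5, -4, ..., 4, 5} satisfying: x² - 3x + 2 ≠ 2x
Track d = LHS − RHS over the integers in [-5, 5]. Equality would need d = 0, but d changes sign only between consecutive integers, jumping over 0:
x = 0: LHS = 0² - 3·0 + 2 = 2, RHS = 2·0 = 0; 2 ≠ 0 — holds  (d = 2)
x = 1: LHS = 1² - 3·1 + 2 = 0, RHS = 2·1 = 2; 0 ≠ 2 — holds  (d = -2)
x = 4: LHS = 4² - 3·4 + 2 = 6, RHS = 2·4 = 8; 6 ≠ 8 — holds  (d = -2)
x = 5: LHS = 5² - 3·5 + 2 = 12, RHS = 2·5 = 10; 12 ≠ 10 — holds  (d = 2)
Away from these crossings d keeps a constant sign, and checking every integer in [-5, 5] confirms d ≠ 0 throughout. Hence the two sides are never equal, so the relation holds for every integer in [-5, 5].

Answer: All integers in [-5, 5]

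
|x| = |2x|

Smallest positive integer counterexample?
Testing positive integers:
x = 1: LHS = |1| = 1, RHS = |2·1| = |2| = 2; 1 = 2 — FAILS  ← smallest positive counterexample

Answer: x = 1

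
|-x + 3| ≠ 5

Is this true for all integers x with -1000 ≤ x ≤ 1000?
The claim fails at x = -2:
x = -2: LHS = |-(-2) + 3| = |5| = 5; 5 ≠ 5 — FAILS

Because a single integer refutes it, the statement is false.

Answer: False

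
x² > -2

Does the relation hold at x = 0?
x = 0: LHS = 0² = 0; 0 > -2 — holds

The relation is satisfied at x = 0.

Answer: Yes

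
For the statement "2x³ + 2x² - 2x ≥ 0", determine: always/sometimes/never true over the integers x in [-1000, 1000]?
Holds at x = 0: LHS = 2·0³ + 2·0² - 2·0 = 0; 0 ≥ 0 — holds
Fails at x = -2: LHS = 2·(-2)³ + 2·(-2)² - 2·(-2) = -4; -4 ≥ 0 — FAILS
It is satisfied by some integers in the range but not all.

Answer: Sometimes true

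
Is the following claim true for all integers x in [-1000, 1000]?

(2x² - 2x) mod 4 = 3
The claim fails at x = 0:
x = 0: LHS = (2·0² - 2·0) mod 4 = 0 mod 4 = 0; 0 = 3 — FAILS

Because a single integer refutes it, the statement is false.

Answer: False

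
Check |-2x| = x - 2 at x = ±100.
x = 100: LHS = |-2·100| = |-200| = 200, RHS = 100 - 2 = 98; 200 = 98 — FAILS
x = -100: LHS = |-2·(-100)| = |200| = 200, RHS = (-100) - 2 = -102; 200 = -102 — FAILS

Answer: No, fails for both x = 100 and x = -100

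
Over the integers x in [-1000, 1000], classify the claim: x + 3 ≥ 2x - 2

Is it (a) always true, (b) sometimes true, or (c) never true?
Holds at x = 0: LHS = 0 + 3 = 3, RHS = 2·0 - 2 = -2; 3 ≥ -2 — holds
Fails at x = 6: LHS = 6 + 3 = 9, RHS = 2·6 - 2 = 10; 9 ≥ 10 — FAILS
It is satisfied by some integers in the range but not all.

Answer: Sometimes true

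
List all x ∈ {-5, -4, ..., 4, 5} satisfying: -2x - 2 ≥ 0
Holds for: {-5, -4, -3, -2, -1}
Fails for: {0, 1, 2, 3, 4, 5}

Answer: {-5, -4, -3, -2, -1}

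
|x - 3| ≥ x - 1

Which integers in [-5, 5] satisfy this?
Holds for: {-5, -4, -3, -2, -1, 0, 1, 2}
Fails for: {3, 4, 5}

Answer: {-5, -4, -3, -2, -1, 0, 1, 2}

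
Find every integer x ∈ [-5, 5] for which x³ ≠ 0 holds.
Holds for: {-5, -4, -3, -2, -1, 1, 2, 3, 4, 5}
Fails for: {0}

Answer: {-5, -4, -3, -2, -1, 1, 2, 3, 4, 5}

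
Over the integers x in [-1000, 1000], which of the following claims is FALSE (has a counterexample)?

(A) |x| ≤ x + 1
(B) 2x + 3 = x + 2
(A) x = -1: LHS = |-1| = 1, RHS = (-1) + 1 = 0; 1 ≤ 0 — FAILS
(B) x = 0: LHS = 2·0 + 3 = 3, RHS = 0 + 2 = 2; 3 = 2 — FAILS

Answer: Both A and B are false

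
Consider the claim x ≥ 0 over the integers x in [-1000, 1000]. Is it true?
The claim fails at x = -1:
x = -1: -1 ≥ 0 — FAILS

Because a single integer refutes it, the statement is false.

Answer: False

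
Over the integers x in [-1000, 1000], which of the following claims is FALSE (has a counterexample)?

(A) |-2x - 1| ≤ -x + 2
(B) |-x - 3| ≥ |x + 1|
(A) x = 1: LHS = |-2·1 - 1| = |-3| = 3, RHS = -1 + 2 = 1; 3 ≤ 1 — FAILS
(B) x = -3: LHS = |-(-3) - 3| = |0| = 0, RHS = |(-3) + 1| = |-2| = 2; 0 ≥ 2 — FAILS

Answer: Both A and B are false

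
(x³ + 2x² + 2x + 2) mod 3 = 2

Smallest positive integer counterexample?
Testing positive integers:
x = 1: LHS = (1³ + 2·1² + 2·1 + 2) mod 3 = 7 mod 3 = 1; 1 = 2 — FAILS  ← smallest positive counterexample

Answer: x = 1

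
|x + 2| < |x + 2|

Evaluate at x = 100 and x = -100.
x = 100: LHS = |100 + 2| = |102| = 102, RHS = |100 + 2| = |102| = 102; 102 < 102 — FAILS
x = -100: LHS = |(-100) + 2| = |-98| = 98, RHS = |(-100) + 2| = |-98| = 98; 98 < 98 — FAILS

Answer: No, fails for both x = 100 and x = -100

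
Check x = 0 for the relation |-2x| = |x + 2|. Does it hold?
x = 0: LHS = |-2·0| = |0| = 0, RHS = |0 + 2| = |2| = 2; 0 = 2 — FAILS

The relation fails at x = 0, so x = 0 is a counterexample.

Answer: No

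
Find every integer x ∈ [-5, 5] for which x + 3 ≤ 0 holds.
Holds for: {-5, -4, -3}
Fails for: {-2, -1, 0, 1, 2, 3, 4, 5}

Answer: {-5, -4, -3}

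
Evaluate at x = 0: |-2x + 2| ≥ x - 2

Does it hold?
x = 0: LHS = |-2·0 + 2| = |2| = 2, RHS = 0 - 2 = -2; 2 ≥ -2 — holds

The relation is satisfied at x = 0.

Answer: Yes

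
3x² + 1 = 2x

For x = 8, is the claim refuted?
Substitute x = 8 into the relation:
x = 8: LHS = 3·8² + 1 = 193, RHS = 2·8 = 16; 193 = 16 — FAILS

Since the claim fails at x = 8, this value is a counterexample.

Answer: Yes, x = 8 is a counterexample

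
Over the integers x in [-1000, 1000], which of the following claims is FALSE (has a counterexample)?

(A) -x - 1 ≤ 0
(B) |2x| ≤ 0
(A) x = -2: LHS = -(-2) - 1 = 1; 1 ≤ 0 — FAILS
(B) x = 1: LHS = |2·1| = |2| = 2; 2 ≤ 0 — FAILS

Answer: Both A and B are false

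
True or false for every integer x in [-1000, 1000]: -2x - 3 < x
The claim fails at x = -1:
x = -1: LHS = -2·(-1) - 3 = -1; -1 < -1 — FAILS

Because a single integer refutes it, the statement is false.

Answer: False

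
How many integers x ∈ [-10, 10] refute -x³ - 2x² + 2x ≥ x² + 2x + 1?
Counterexamples in [-10, 10]: {-3, -2, -1, 0, 1, 2, 3, 4, 5, 6, 7, 8, 9, 10}.

Counting them gives 14 values.

Answer: 14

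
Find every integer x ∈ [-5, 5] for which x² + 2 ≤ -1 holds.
Over all integers in [-5, 5], LHS − RHS is smallest at x = 0, where it equals 3:
x = 0: LHS = 0² + 2 = 2; 2 ≤ -1 — FAILS
At the ends of the range:
x = -5: LHS = (-5)² + 2 = 27; 27 ≤ -1 — FAILS
x = 5: LHS = 5² + 2 = 27; 27 ≤ -1 — FAILS
Hence LHS − RHS is never zero or negative, i.e. LHS > RHS throughout, so the claimed relation (≤) fails for every integer in [-5, 5].

Answer: None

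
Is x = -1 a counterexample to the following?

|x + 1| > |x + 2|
Substitute x = -1 into the relation:
x = -1: LHS = |(-1) + 1| = |0| = 0, RHS = |(-1) + 2| = |1| = 1; 0 > 1 — FAILS

Since the claim fails at x = -1, this value is a counterexample.

Answer: Yes, x = -1 is a counterexample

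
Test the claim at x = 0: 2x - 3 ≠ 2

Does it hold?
x = 0: LHS = 2·0 - 3 = -3; -3 ≠ 2 — holds

The relation is satisfied at x = 0.

Answer: Yes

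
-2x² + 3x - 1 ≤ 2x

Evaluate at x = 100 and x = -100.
x = 100: LHS = -2·100² + 3·100 - 1 = -19701, RHS = 2·100 = 200; -19701 ≤ 200 — holds
x = -100: LHS = -2·(-100)² + 3·(-100) - 1 = -20301, RHS = 2·(-100) = -200; -20301 ≤ -200 — holds

Answer: Yes, holds for both x = 100 and x = -100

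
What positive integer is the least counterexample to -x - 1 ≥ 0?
Testing positive integers:
x = 1: LHS = -1 - 1 = -2; -2 ≥ 0 — FAILS  ← smallest positive counterexample

Answer: x = 1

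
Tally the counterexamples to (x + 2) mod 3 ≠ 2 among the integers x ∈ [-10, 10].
Counterexamples in [-10, 10]: {-9, -6, -3, 0, 3, 6, 9}.

Counting them gives 7 values.

Answer: 7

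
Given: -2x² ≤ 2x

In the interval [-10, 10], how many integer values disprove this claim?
Over all integers in [-10, 10], LHS − RHS is largest at x = 0, where it equals 0:
x = 0: LHS = -2·0² = 0, RHS = 2·0 = 0; 0 ≤ 0 — holds
At the ends of the range:
x = -10: LHS = -2·(-10)² = -200, RHS = 2·(-10) = -20; -200 ≤ -20 — holds
x = 10: LHS = -2·10² = -200, RHS = 2·10 = 20; -200 ≤ 20 — holds
Hence LHS − RHS is never positive, i.e. LHS ≤ RHS throughout, so the relation holds for every integer in [-10, 10].

No counterexample appears in that range.

Answer: 0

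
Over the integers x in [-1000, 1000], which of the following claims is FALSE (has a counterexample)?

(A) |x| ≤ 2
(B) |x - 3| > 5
(A) x = 3: LHS = |3| = 3; 3 ≤ 2 — FAILS
(B) x = 0: LHS = |0 - 3| = |-3| = 3; 3 > 5 — FAILS

Answer: Both A and B are false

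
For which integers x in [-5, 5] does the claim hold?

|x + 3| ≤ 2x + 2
Holds for: {1, 2, 3, 4, 5}
Fails for: {-5, -4, -3, -2, -1, 0}

Answer: {1, 2, 3, 4, 5}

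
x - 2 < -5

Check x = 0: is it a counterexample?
Substitute x = 0 into the relation:
x = 0: LHS = 0 - 2 = -2; -2 < -5 — FAILS

Since the claim fails at x = 0, this value is a counterexample.

Answer: Yes, x = 0 is a counterexample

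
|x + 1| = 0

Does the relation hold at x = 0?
x = 0: LHS = |0 + 1| = |1| = 1; 1 = 0 — FAILS

The relation fails at x = 0, so x = 0 is a counterexample.

Answer: No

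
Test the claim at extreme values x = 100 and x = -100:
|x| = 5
x = 100: LHS = |100| = 100; 100 = 5 — FAILS
x = -100: LHS = |-100| = 100; 100 = 5 — FAILS

Answer: No, fails for both x = 100 and x = -100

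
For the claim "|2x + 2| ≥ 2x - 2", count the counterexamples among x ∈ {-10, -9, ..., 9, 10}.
Over all integers in [-10, 10], LHS − RHS is smallest at x = 0, where it equals 4:
x = 0: LHS = |2·0 + 2| = |2| = 2, RHS = 2·0 - 2 = -2; 2 ≥ -2 — holds
At the ends of the range:
x = -10: LHS = |2·(-10) + 2| = |-18| = 18, RHS = 2·(-10) - 2 = -22; 18 ≥ -22 — holds
x = 10: LHS = |2·10 + 2| = |22| = 22, RHS = 2·10 - 2 = 18; 22 ≥ 18 — holds
Hence LHS − RHS is never negative, i.e. LHS ≥ RHS throughout, so the relation holds for every integer in [-10, 10].

No counterexample appears in that range.

Answer: 0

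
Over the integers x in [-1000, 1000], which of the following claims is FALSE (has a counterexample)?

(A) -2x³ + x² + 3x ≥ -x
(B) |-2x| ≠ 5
(A) x = -1: LHS = -2·(-1)³ + (-1)² + 3·(-1) = 0, RHS = -(-1) = 1; 0 ≥ 1 — FAILS

(B) Track d = LHS − RHS over the integers in [-1000, 1000]. Equality would need d = 0, but d changes sign only between consecutive integers, jumping over 0:
x = -3: LHS = |-2·(-3)| = |6| = 6; 6 ≠ 5 — holds  (d = 1)
x = -2: LHS = |-2·(-2)| = |4| = 4; 4 ≠ 5 — holds  (d = -1)
x = 2: LHS = |-2·2| = |-4| = 4; 4 ≠ 5 — holds  (d = -1)
x = 3: LHS = |-2·3| = |-6| = 6; 6 ≠ 5 — holds  (d = 1)
Away from these crossings d keeps a constant sign, and checking every integer in [-1000, 1000] confirms d ≠ 0 throughout. Hence the two sides are never equal, so the relation holds for every integer in [-1000, 1000].

Only (A) has a counterexample.

Answer: A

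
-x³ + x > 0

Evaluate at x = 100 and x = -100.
x = 100: LHS = -100³ + 100 = -999900; -999900 > 0 — FAILS
x = -100: LHS = -(-100)³ + (-100) = 999900; 999900 > 0 — holds

Answer: Partially: fails for x = 100, holds for x = -100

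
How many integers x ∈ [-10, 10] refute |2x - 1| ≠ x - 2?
Over all integers in [-10, 10], LHS − RHS is always positive; it is smallest at x = 1, where it equals 2:
x = 1: LHS = |2·1 - 1| = |1| = 1, RHS = 1 - 2 = -1; 1 ≠ -1 — holds
At the ends of the range:
x = -10: LHS = |2·(-10) - 1| = |-21| = 21, RHS = (-10) - 2 = -12; 21 ≠ -12 — holds
x = 10: LHS = |2·10 - 1| = |19| = 19, RHS = 10 - 2 = 8; 19 ≠ 8 — holds
Hence LHS − RHS is never 0, i.e. the two sides are never equal, so the relation holds for every integer in [-10, 10].

No counterexample appears in that range.

Answer: 0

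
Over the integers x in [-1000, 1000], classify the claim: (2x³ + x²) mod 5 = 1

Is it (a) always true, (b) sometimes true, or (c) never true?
For a polynomial with integer coefficients, its value mod 5 depends only on x mod 5, so it suffices to check one representative of each residue class, x = 0, 1, 2, 3, 4:
x = 0: LHS = (2·0³ + 0²) mod 5 = 0 mod 5 = 0; 0 = 1 — FAILS
x = 1: LHS = (2·1³ + 1²) mod 5 = 3 mod 5 = 3; 3 = 1 — FAILS
x = 2: LHS = (2·2³ + 2²) mod 5 = 20 mod 5 = 0; 0 = 1 — FAILS
x = 3: LHS = (2·3³ + 3²) mod 5 = 63 mod 5 = 3; 3 = 1 — FAILS
x = 4: LHS = (2·4³ + 4²) mod 5 = 144 mod 5 = 4; 4 = 1 — FAILS
The relation fails in every residue class, so the claimed relation (=) fails for every integer in [-1000, 1000].

No integer in the range satisfies it.

Answer: Never true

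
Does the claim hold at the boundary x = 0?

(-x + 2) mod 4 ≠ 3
x = 0: LHS = (-0 + 2) mod 4 = 2 mod 4 = 2; 2 ≠ 3 — holds

The relation is satisfied at x = 0.

Answer: Yes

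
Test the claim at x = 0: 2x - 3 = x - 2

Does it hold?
x = 0: LHS = 2·0 - 3 = -3, RHS = 0 - 2 = -2; -3 = -2 — FAILS

The relation fails at x = 0, so x = 0 is a counterexample.

Answer: No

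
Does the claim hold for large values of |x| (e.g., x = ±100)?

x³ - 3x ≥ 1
x = 100: LHS = 100³ - 3·100 = 999700; 999700 ≥ 1 — holds
x = -100: LHS = (-100)³ - 3·(-100) = -999700; -999700 ≥ 1 — FAILS

Answer: Partially: holds for x = 100, fails for x = -100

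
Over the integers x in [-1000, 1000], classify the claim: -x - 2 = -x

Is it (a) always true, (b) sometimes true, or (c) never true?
Over all integers in [-1000, 1000], LHS − RHS is always negative; it is closest to 0 at x = 0, where it equals -2:
x = 0: LHS = -0 - 2 = -2, RHS = -0 = 0; -2 = 0 — FAILS
At the ends of the range:
x = -1000: LHS = -(-1000) - 2 = 998, RHS = -(-1000) = 1000; 998 = 1000 — FAILS
x = 1000: LHS = -1000 - 2 = -1002; -1002 = -1000 — FAILS
Hence LHS − RHS is never 0, i.e. the two sides are never equal, so the claimed relation (=) fails for every integer in [-1000, 1000].

No integer in the range satisfies it.

Answer: Never true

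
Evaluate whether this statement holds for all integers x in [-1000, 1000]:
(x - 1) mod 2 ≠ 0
The claim fails at x = 1:
x = 1: LHS = (1 - 1) mod 2 = 0 mod 2 = 0; 0 ≠ 0 — FAILS

Because a single integer refutes it, the statement is false.

Answer: False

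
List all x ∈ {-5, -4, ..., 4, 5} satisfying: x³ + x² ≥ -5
Holds for: {-2, -1, 0, 1, 2, 3, 4, 5}
Fails for: {-5, -4, -3}

Answer: {-2, -1, 0, 1, 2, 3, 4, 5}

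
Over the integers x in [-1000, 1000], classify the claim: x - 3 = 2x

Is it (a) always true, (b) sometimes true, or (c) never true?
Holds at x = -3: LHS = (-3) - 3 = -6, RHS = 2·(-3) = -6; -6 = -6 — holds
Fails at x = 0: LHS = 0 - 3 = -3, RHS = 2·0 = 0; -3 = 0 — FAILS
It is satisfied by some integers in the range but not all.

Answer: Sometimes true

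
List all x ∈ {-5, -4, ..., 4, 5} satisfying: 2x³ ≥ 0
Holds for: {0, 1, 2, 3, 4, 5}
Fails for: {-5, -4, -3, -2, -1}

Answer: {0, 1, 2, 3, 4, 5}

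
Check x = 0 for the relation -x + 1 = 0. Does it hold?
x = 0: LHS = -0 + 1 = 1; 1 = 0 — FAILS

The relation fails at x = 0, so x = 0 is a counterexample.

Answer: No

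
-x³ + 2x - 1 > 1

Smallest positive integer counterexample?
Testing positive integers:
x = 1: LHS = -1³ + 2·1 - 1 = 0; 0 > 1 — FAILS  ← smallest positive counterexample

Answer: x = 1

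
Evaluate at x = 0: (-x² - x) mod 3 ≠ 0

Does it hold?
x = 0: LHS = (-0² - 0) mod 3 = 0 mod 3 = 0; 0 ≠ 0 — FAILS

The relation fails at x = 0, so x = 0 is a counterexample.

Answer: No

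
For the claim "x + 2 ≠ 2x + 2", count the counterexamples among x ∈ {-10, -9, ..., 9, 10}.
Counterexamples in [-10, 10]: {0}.

Counting them gives 1 values.

Answer: 1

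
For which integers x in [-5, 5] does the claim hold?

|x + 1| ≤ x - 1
Over all integers in [-5, 5], LHS − RHS is smallest at x = 0, where it equals 2:
x = 0: LHS = |0 + 1| = |1| = 1, RHS = 0 - 1 = -1; 1 ≤ -1 — FAILS
At the ends of the range:
x = -5: LHS = |(-5) + 1| = |-4| = 4, RHS = (-5) - 1 = -6; 4 ≤ -6 — FAILS
x = 5: LHS = |5 + 1| = |6| = 6, RHS = 5 - 1 = 4; 6 ≤ 4 — FAILS
Hence LHS − RHS is never zero or negative, i.e. LHS > RHS throughout, so the claimed relation (≤) fails for every integer in [-5, 5].

Answer: None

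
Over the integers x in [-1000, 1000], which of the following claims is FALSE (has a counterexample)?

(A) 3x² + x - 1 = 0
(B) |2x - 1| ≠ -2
(A) x = 0: LHS = 3·0² + 0 - 1 = -1; -1 = 0 — FAILS

(B) An absolute value is never negative, so the left side is ≥ 0 for every x, while the right side is -2. Tightest case in [-1000, 1000] is x = 0:
x = 0: LHS = |2·0 - 1| = |-1| = 1; 1 ≠ -2 — holds
Hence LHS − RHS is never 0, i.e. the two sides are never equal, so the relation holds for every integer in [-1000, 1000].

Only (A) has a counterexample.

Answer: A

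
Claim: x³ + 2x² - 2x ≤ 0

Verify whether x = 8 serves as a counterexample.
Substitute x = 8 into the relation:
x = 8: LHS = 8³ + 2·8² - 2·8 = 624; 624 ≤ 0 — FAILS

Since the claim fails at x = 8, this value is a counterexample.

Answer: Yes, x = 8 is a counterexample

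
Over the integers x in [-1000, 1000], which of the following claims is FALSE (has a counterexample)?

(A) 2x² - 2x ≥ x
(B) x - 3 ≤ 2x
(A) x = 1: LHS = 2·1² - 2·1 = 0; 0 ≥ 1 — FAILS
(B) x = -4: LHS = (-4) - 3 = -7, RHS = 2·(-4) = -8; -7 ≤ -8 — FAILS

Answer: Both A and B are false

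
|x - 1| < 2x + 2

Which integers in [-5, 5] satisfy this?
Holds for: {0, 1, 2, 3, 4, 5}
Fails for: {-5, -4, -3, -2, -1}

Answer: {0, 1, 2, 3, 4, 5}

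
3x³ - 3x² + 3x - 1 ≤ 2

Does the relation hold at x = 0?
x = 0: LHS = 3·0³ - 3·0² + 3·0 - 1 = -1; -1 ≤ 2 — holds

The relation is satisfied at x = 0.

Answer: Yes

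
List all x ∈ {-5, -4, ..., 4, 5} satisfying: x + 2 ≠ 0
Holds for: {-5, -4, -3, -1, 0, 1, 2, 3, 4, 5}
Fails for: {-2}

Answer: {-5, -4, -3, -1, 0, 1, 2, 3, 4, 5}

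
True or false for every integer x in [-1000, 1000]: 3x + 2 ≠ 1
Track d = LHS − RHS over the integers in [-1000, 1000]. Equality would need d = 0, but d changes sign only between consecutive integers, jumping over 0:
x = -1: LHS = 3·(-1) + 2 = -1; -1 ≠ 1 — holds  (d = -2)
x = 0: LHS = 3·0 + 2 = 2; 2 ≠ 1 — holds  (d = 1)
Away from these crossings d keeps a constant sign, and checking every integer in [-1000, 1000] confirms d ≠ 0 throughout. Hence the two sides are never equal, so the relation holds for every integer in [-1000, 1000].

No counterexample exists.

Answer: True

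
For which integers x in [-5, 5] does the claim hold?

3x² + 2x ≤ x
Holds for: {0}
Fails for: {-5, -4, -3, -2, -1, 1, 2, 3, 4, 5}

Answer: {0}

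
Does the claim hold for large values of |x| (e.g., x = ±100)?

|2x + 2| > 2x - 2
x = 100: LHS = |2·100 + 2| = |202| = 202, RHS = 2·100 - 2 = 198; 202 > 198 — holds
x = -100: LHS = |2·(-100) + 2| = |-198| = 198, RHS = 2·(-100) - 2 = -202; 198 > -202 — holds

Answer: Yes, holds for both x = 100 and x = -100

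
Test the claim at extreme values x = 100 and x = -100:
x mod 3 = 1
x = 100: LHS = 100 mod 3 = 1; 1 = 1 — holds
x = -100: LHS = (-100) mod 3 = 2; 2 = 1 — FAILS

Answer: Partially: holds for x = 100, fails for x = -100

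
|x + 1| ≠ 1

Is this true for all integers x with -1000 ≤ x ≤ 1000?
The claim fails at x = 0:
x = 0: LHS = |0 + 1| = |1| = 1; 1 ≠ 1 — FAILS

Because a single integer refutes it, the statement is false.

Answer: False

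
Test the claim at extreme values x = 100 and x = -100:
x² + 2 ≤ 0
x = 100: LHS = 100² + 2 = 10002; 10002 ≤ 0 — FAILS
x = -100: LHS = (-100)² + 2 = 10002; 10002 ≤ 0 — FAILS

Answer: No, fails for both x = 100 and x = -100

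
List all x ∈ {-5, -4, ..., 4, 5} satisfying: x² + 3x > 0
Holds for: {-5, -4, 1, 2, 3, 4, 5}
Fails for: {-3, -2, -1, 0}

Answer: {-5, -4, 1, 2, 3, 4, 5}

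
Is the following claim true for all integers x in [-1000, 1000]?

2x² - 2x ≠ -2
Over all integers in [-1000, 1000], LHS − RHS is always positive; it is smallest at x = 0, where it equals 2:
x = 0: LHS = 2·0² - 2·0 = 0; 0 ≠ -2 — holds
At the ends of the range:
x = -1000: LHS = 2·(-1000)² - 2·(-1000) = 2002000; 2002000 ≠ -2 — holds
x = 1000: LHS = 2·1000² - 2·1000 = 1998000; 1998000 ≠ -2 — holds
Hence LHS − RHS is never 0, i.e. the two sides are never equal, so the relation holds for every integer in [-1000, 1000].

No counterexample exists.

Answer: True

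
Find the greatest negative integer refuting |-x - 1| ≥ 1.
Testing negative integers from -1 downward:
x = -1: LHS = |-(-1) - 1| = |0| = 0; 0 ≥ 1 — FAILS  ← closest negative counterexample to 0

Answer: x = -1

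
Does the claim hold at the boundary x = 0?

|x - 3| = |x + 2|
x = 0: LHS = |0 - 3| = |-3| = 3, RHS = |0 + 2| = |2| = 2; 3 = 2 — FAILS

The relation fails at x = 0, so x = 0 is a counterexample.

Answer: No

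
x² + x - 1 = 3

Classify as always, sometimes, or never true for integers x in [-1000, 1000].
Track d = LHS − RHS over the integers in [-1000, 1000]. Equality would need d = 0, but d changes sign only between consecutive integers, jumping over 0:
x = -3: LHS = (-3)² + (-3) - 1 = 5; 5 = 3 — FAILS  (d = 2)
x = -2: LHS = (-2)² + (-2) - 1 = 1; 1 = 3 — FAILS  (d = -2)
x = 1: LHS = 1² + 1 - 1 = 1; 1 = 3 — FAILS  (d = -2)
x = 2: LHS = 2² + 2 - 1 = 5; 5 = 3 — FAILS  (d = 2)
Away from these crossings d keeps a constant sign, and checking every integer in [-1000, 1000] confirms d ≠ 0 throughout. Hence the two sides are never equal, so the claimed relation (=) fails for every integer in [-1000, 1000].

No integer in the range satisfies it.

Answer: Never true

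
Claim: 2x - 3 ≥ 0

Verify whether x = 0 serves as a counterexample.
Substitute x = 0 into the relation:
x = 0: LHS = 2·0 - 3 = -3; -3 ≥ 0 — FAILS

Since the claim fails at x = 0, this value is a counterexample.

Answer: Yes, x = 0 is a counterexample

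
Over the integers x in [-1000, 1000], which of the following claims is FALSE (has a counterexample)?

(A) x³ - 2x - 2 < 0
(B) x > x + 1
(A) x = 2: LHS = 2³ - 2·2 - 2 = 2; 2 < 0 — FAILS
(B) x = 0: RHS = 0 + 1 = 1; 0 > 1 — FAILS

Answer: Both A and B are false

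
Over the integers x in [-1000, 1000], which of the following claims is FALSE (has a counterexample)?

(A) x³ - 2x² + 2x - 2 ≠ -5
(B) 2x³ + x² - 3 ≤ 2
(A) Track d = LHS − RHS over the integers in [-1000, 1000]. Equality would need d = 0, but d changes sign only between consecutive integers, jumping over 0:
x = -1: LHS = (-1)³ - 2·(-1)² + 2·(-1) - 2 = -7; -7 ≠ -5 — holds  (d = -2)
x = 0: LHS = 0³ - 2·0² + 2·0 - 2 = -2; -2 ≠ -5 — holds  (d = 3)
Away from these crossings d keeps a constant sign, and checking every integer in [-1000, 1000] confirms d ≠ 0 throughout. Hence the two sides are never equal, so the relation holds for every integer in [-1000, 1000].

(B) x = 2: LHS = 2·2³ + 2² - 3 = 17; 17 ≤ 2 — FAILS

Only (B) has a counterexample.

Answer: B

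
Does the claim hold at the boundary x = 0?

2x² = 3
x = 0: LHS = 2·0² = 0; 0 = 3 — FAILS

The relation fails at x = 0, so x = 0 is a counterexample.

Answer: No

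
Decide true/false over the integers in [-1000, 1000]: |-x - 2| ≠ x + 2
The claim fails at x = 0:
x = 0: LHS = |-0 - 2| = |-2| = 2, RHS = 0 + 2 = 2; 2 ≠ 2 — FAILS

Because a single integer refutes it, the statement is false.

Answer: False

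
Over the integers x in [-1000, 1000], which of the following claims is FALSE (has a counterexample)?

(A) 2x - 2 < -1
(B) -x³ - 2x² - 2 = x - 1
(A) x = 1: LHS = 2·1 - 2 = 0; 0 < -1 — FAILS
(B) x = 0: LHS = -0³ - 2·0² - 2 = -2, RHS = 0 - 1 = -1; -2 = -1 — FAILS

Answer: Both A and B are false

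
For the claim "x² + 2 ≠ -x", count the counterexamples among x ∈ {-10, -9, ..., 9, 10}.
Over all integers in [-10, 10], LHS − RHS is always positive; it is smallest at x = 0, where it equals 2:
x = 0: LHS = 0² + 2 = 2, RHS = -0 = 0; 2 ≠ 0 — holds
At the ends of the range:
x = -10: LHS = (-10)² + 2 = 102, RHS = -(-10) = 10; 102 ≠ 10 — holds
x = 10: LHS = 10² + 2 = 102; 102 ≠ -10 — holds
Hence LHS − RHS is never 0, i.e. the two sides are never equal, so the relation holds for every integer in [-10, 10].

No counterexample appears in that range.

Answer: 0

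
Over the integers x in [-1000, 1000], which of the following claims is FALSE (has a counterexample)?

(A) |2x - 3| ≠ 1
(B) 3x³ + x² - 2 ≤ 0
(A) x = 1: LHS = |2·1 - 3| = |-1| = 1; 1 ≠ 1 — FAILS
(B) x = 1: LHS = 3·1³ + 1² - 2 = 2; 2 ≤ 0 — FAILS

Answer: Both A and B are false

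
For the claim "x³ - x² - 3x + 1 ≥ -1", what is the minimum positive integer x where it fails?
Testing positive integers:
x = 1: LHS = 1³ - 1² - 3·1 + 1 = -2; -2 ≥ -1 — FAILS  ← smallest positive counterexample

Answer: x = 1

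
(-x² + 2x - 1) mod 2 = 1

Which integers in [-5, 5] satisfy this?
Holds for: {-4, -2, 0, 2, 4}
Fails for: {-5, -3, -1, 1, 3, 5}

Answer: {-4, -2, 0, 2, 4}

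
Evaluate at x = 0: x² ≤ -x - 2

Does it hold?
x = 0: LHS = 0² = 0, RHS = -0 - 2 = -2; 0 ≤ -2 — FAILS

The relation fails at x = 0, so x = 0 is a counterexample.

Answer: No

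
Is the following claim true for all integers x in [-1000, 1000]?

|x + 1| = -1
The claim fails at x = 0:
x = 0: LHS = |0 + 1| = |1| = 1; 1 = -1 — FAILS

Because a single integer refutes it, the statement is false.

Answer: False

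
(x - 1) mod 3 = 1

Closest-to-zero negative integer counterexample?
Testing negative integers from -1 downward:
x = -1: LHS = ((-1) - 1) mod 3 = (-2) mod 3 = 1; 1 = 1 — holds
x = -2: LHS = ((-2) - 1) mod 3 = (-3) mod 3 = 0; 0 = 1 — FAILS  ← closest negative counterexample to 0

Answer: x = -2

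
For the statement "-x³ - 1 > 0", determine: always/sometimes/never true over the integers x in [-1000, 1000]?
Holds at x = -2: LHS = -(-2)³ - 1 = 7; 7 > 0 — holds
Fails at x = 0: LHS = -0³ - 1 = -1; -1 > 0 — FAILS
It is satisfied by some integers in the range but not all.

Answer: Sometimes true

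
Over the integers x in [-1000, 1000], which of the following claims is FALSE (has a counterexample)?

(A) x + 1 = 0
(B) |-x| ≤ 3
(A) x = 0: LHS = 0 + 1 = 1; 1 = 0 — FAILS
(B) x = 4: LHS = |-4| = 4; 4 ≤ 3 — FAILS

Answer: Both A and B are false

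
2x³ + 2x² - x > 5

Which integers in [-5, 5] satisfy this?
Holds for: {2, 3, 4, 5}
Fails for: {-5, -4, -3, -2, -1, 0, 1}

Answer: {2, 3, 4, 5}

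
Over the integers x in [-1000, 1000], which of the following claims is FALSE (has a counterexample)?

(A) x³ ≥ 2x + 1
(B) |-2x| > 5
(A) x = 0: LHS = 0³ = 0, RHS = 2·0 + 1 = 1; 0 ≥ 1 — FAILS
(B) x = 0: LHS = |-2·0| = |0| = 0; 0 > 5 — FAILS

Answer: Both A and B are false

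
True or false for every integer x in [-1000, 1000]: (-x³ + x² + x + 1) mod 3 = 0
The claim fails at x = 0:
x = 0: LHS = (-0³ + 0² + 0 + 1) mod 3 = 1 mod 3 = 1; 1 = 0 — FAILS

Because a single integer refutes it, the statement is false.

Answer: False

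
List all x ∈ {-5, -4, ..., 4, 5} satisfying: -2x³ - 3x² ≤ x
Holds for: {-1, 0, 1, 2, 3, 4, 5}
Fails for: {-5, -4, -3, -2}

Answer: {-1, 0, 1, 2, 3, 4, 5}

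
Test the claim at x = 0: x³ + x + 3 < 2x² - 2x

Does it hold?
x = 0: LHS = 0³ + 0 + 3 = 3, RHS = 2·0² - 2·0 = 0; 3 < 0 — FAILS

The relation fails at x = 0, so x = 0 is a counterexample.

Answer: No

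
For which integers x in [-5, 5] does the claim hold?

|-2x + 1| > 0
Over all integers in [-5, 5], LHS − RHS is smallest at x = 0, where it equals 1:
x = 0: LHS = |-2·0 + 1| = |1| = 1; 1 > 0 — holds
At the ends of the range:
x = -5: LHS = |-2·(-5) + 1| = |11| = 11; 11 > 0 — holds
x = 5: LHS = |-2·5 + 1| = |-9| = 9; 9 > 0 — holds
Hence LHS − RHS is never zero or negative, i.e. LHS > RHS throughout, so the relation holds for every integer in [-5, 5].

Answer: All integers in [-5, 5]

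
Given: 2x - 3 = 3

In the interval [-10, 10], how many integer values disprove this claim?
Counterexamples in [-10, 10]: {-10, -9, -8, -7, -6, -5, -4, -3, -2, -1, 0, 1, 2, 4, 5, 6, 7, 8, 9, 10}.

Counting them gives 20 values.

Answer: 20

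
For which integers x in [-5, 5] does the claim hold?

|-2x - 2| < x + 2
Holds for: {-1}
Fails for: {-5, -4, -3, -2, 0, 1, 2, 3, 4, 5}

Answer: {-1}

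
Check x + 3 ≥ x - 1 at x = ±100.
x = 100: LHS = 100 + 3 = 103, RHS = 100 - 1 = 99; 103 ≥ 99 — holds
x = -100: LHS = (-100) + 3 = -97, RHS = (-100) - 1 = -101; -97 ≥ -101 — holds

Answer: Yes, holds for both x = 100 and x = -100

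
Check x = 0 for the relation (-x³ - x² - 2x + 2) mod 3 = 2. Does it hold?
x = 0: LHS = (-0³ - 0² - 2·0 + 2) mod 3 = 2 mod 3 = 2; 2 = 2 — holds

The relation is satisfied at x = 0.

Answer: Yes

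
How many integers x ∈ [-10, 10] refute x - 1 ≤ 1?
Counterexamples in [-10, 10]: {3, 4, 5, 6, 7, 8, 9, 10}.

Counting them gives 8 values.

Answer: 8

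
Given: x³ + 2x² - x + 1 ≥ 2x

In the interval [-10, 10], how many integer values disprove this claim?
Counterexamples in [-10, 10]: {-10, -9, -8, -7, -6, -5, -4}.

Counting them gives 7 values.

Answer: 7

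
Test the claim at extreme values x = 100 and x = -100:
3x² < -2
x = 100: LHS = 3·100² = 30000; 30000 < -2 — FAILS
x = -100: LHS = 3·(-100)² = 30000; 30000 < -2 — FAILS

Answer: No, fails for both x = 100 and x = -100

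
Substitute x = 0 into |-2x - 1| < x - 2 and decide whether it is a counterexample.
Substitute x = 0 into the relation:
x = 0: LHS = |-2·0 - 1| = |-1| = 1, RHS = 0 - 2 = -2; 1 < -2 — FAILS

Since the claim fails at x = 0, this value is a counterexample.

Answer: Yes, x = 0 is a counterexample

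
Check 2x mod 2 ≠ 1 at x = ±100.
x = 100: LHS = (2·100) mod 2 = 200 mod 2 = 0; 0 ≠ 1 — holds
x = -100: LHS = (2·(-100)) mod 2 = (-200) mod 2 = 0; 0 ≠ 1 — holds

Answer: Yes, holds for both x = 100 and x = -100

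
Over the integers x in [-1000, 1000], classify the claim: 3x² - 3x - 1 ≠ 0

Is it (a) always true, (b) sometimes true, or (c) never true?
Track d = LHS − RHS over the integers in [-1000, 1000]. Equality would need d = 0, but d changes sign only between consecutive integers, jumping over 0:
x = -1: LHS = 3·(-1)² - 3·(-1) - 1 = 5; 5 ≠ 0 — holds  (d = 5)
x = 0: LHS = 3·0² - 3·0 - 1 = -1; -1 ≠ 0 — holds  (d = -1)
x = 1: LHS = 3·1² - 3·1 - 1 = -1; -1 ≠ 0 — holds  (d = -1)
x = 2: LHS = 3·2² - 3·2 - 1 = 5; 5 ≠ 0 — holds  (d = 5)
Away from these crossings d keeps a constant sign, and checking every integer in [-1000, 1000] confirms d ≠ 0 throughout. Hence the two sides are never equal, so the relation holds for every integer in [-1000, 1000].

No counterexample exists.

Answer: Always true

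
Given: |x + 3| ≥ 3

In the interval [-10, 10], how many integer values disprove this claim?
Counterexamples in [-10, 10]: {-5, -4, -3, -2, -1}.

Counting them gives 5 values.

Answer: 5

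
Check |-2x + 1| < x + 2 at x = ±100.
x = 100: LHS = |-2·100 + 1| = |-199| = 199, RHS = 100 + 2 = 102; 199 < 102 — FAILS
x = -100: LHS = |-2·(-100) + 1| = |201| = 201, RHS = (-100) + 2 = -98; 201 < -98 — FAILS

Answer: No, fails for both x = 100 and x = -100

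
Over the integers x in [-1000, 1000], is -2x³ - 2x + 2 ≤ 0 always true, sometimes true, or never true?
Holds at x = 1: LHS = -2·1³ - 2·1 + 2 = -2; -2 ≤ 0 — holds
Fails at x = 0: LHS = -2·0³ - 2·0 + 2 = 2; 2 ≤ 0 — FAILS
It is satisfied by some integers in the range but not all.

Answer: Sometimes true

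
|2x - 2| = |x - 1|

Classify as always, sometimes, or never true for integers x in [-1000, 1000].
Holds at x = 1: LHS = |2·1 - 2| = |0| = 0, RHS = |1 - 1| = |0| = 0; 0 = 0 — holds
Fails at x = 0: LHS = |2·0 - 2| = |-2| = 2, RHS = |0 - 1| = |-1| = 1; 2 = 1 — FAILS
It is satisfied by some integers in the range but not all.

Answer: Sometimes true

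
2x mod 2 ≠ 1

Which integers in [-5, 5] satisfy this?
For a polynomial with integer coefficients, its value mod 2 depends only on x mod 2, so it suffices to check one representative of each residue class, x = 0, 1:
x = 0: LHS = (2·0) mod 2 = 0 mod 2 = 0; 0 ≠ 1 — holds
x = 1: LHS = (2·1) mod 2 = 2 mod 2 = 0; 0 ≠ 1 — holds
The relation holds in every residue class, so the relation holds for every integer in [-5, 5].

Answer: All integers in [-5, 5]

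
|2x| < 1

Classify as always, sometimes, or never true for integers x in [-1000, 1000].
Holds at x = 0: LHS = |2·0| = |0| = 0; 0 < 1 — holds
Fails at x = 1: LHS = |2·1| = |2| = 2; 2 < 1 — FAILS
It is satisfied by some integers in the range but not all.

Answer: Sometimes true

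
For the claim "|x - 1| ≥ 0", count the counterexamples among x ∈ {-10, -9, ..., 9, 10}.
An absolute value is never negative, so the left side is ≥ 0 for every x, while the right side is 0. Tightest case in [-10, 10] is x = 1:
x = 1: LHS = |1 - 1| = |0| = 0; 0 ≥ 0 — holds
Hence LHS − RHS is never negative, i.e. LHS ≥ RHS throughout, so the relation holds for every integer in [-10, 10].

No counterexample appears in that range.

Answer: 0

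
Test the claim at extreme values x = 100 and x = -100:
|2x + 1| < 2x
x = 100: LHS = |2·100 + 1| = |201| = 201, RHS = 2·100 = 200; 201 < 200 — FAILS
x = -100: LHS = |2·(-100) + 1| = |-199| = 199, RHS = 2·(-100) = -200; 199 < -200 — FAILS

Answer: No, fails for both x = 100 and x = -100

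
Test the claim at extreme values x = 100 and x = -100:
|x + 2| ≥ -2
x = 100: LHS = |100 + 2| = |102| = 102; 102 ≥ -2 — holds
x = -100: LHS = |(-100) + 2| = |-98| = 98; 98 ≥ -2 — holds

Answer: Yes, holds for both x = 100 and x = -100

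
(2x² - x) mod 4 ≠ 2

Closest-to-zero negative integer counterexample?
Testing negative integers from -1 downward:
x = -1: LHS = (2·(-1)² - (-1)) mod 4 = 3 mod 4 = 3; 3 ≠ 2 — holds
x = -2: LHS = (2·(-2)² - (-2)) mod 4 = 10 mod 4 = 2; 2 ≠ 2 — FAILS  ← closest negative counterexample to 0

Answer: x = -2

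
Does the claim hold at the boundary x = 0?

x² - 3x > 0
x = 0: LHS = 0² - 3·0 = 0; 0 > 0 — FAILS

The relation fails at x = 0, so x = 0 is a counterexample.

Answer: No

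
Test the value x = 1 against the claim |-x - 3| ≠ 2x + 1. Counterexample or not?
Substitute x = 1 into the relation:
x = 1: LHS = |-1 - 3| = |-4| = 4, RHS = 2·1 + 1 = 3; 4 ≠ 3 — holds

The claim holds here, so x = 1 is not a counterexample. (A counterexample exists elsewhere, e.g. x = 2.)

Answer: No, x = 1 is not a counterexample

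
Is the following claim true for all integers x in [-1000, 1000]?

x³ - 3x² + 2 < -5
The claim fails at x = 0:
x = 0: LHS = 0³ - 3·0² + 2 = 2; 2 < -5 — FAILS

Because a single integer refutes it, the statement is false.

Answer: False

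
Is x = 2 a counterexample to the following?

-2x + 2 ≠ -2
Substitute x = 2 into the relation:
x = 2: LHS = -2·2 + 2 = -2; -2 ≠ -2 — FAILS

Since the claim fails at x = 2, this value is a counterexample.

Answer: Yes, x = 2 is a counterexample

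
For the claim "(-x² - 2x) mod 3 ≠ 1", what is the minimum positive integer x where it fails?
Testing positive integers:
x = 1: LHS = (-1² - 2·1) mod 3 = (-3) mod 3 = 0; 0 ≠ 1 — holds
x = 2: LHS = (-2² - 2·2) mod 3 = (-8) mod 3 = 1; 1 ≠ 1 — FAILS  ← smallest positive counterexample

Answer: x = 2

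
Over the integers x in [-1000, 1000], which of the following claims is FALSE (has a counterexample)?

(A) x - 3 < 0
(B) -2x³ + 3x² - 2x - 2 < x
(A) x = 3: LHS = 3 - 3 = 0; 0 < 0 — FAILS
(B) x = -1: LHS = -2·(-1)³ + 3·(-1)² - 2·(-1) - 2 = 5; 5 < -1 — FAILS

Answer: Both A and B are false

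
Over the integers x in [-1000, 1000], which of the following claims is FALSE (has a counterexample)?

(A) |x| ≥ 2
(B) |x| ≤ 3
(A) x = 0: LHS = |0| = 0; 0 ≥ 2 — FAILS
(B) x = 4: LHS = |4| = 4; 4 ≤ 3 — FAILS

Answer: Both A and B are false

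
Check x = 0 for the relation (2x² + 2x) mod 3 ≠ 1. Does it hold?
x = 0: LHS = (2·0² + 2·0) mod 3 = 0 mod 3 = 0; 0 ≠ 1 — holds

The relation is satisfied at x = 0.

Answer: Yes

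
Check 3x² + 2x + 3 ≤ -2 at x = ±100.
x = 100: LHS = 3·100² + 2·100 + 3 = 30203; 30203 ≤ -2 — FAILS
x = -100: LHS = 3·(-100)² + 2·(-100) + 3 = 29803; 29803 ≤ -2 — FAILS

Answer: No, fails for both x = 100 and x = -100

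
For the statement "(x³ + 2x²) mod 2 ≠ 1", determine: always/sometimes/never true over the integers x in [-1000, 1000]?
Holds at x = 0: LHS = (0³ + 2·0²) mod 2 = 0 mod 2 = 0; 0 ≠ 1 — holds
Fails at x = 1: LHS = (1³ + 2·1²) mod 2 = 3 mod 2 = 1; 1 ≠ 1 — FAILS
It is satisfied by some integers in the range but not all.

Answer: Sometimes true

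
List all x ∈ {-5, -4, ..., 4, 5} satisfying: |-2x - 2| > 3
Holds for: {-5, -4, -3, 1, 2, 3, 4, 5}
Fails for: {-2, -1, 0}

Answer: {-5, -4, -3, 1, 2, 3, 4, 5}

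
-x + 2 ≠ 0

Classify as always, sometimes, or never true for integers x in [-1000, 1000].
Holds at x = 0: LHS = -0 + 2 = 2; 2 ≠ 0 — holds
Fails at x = 2: LHS = -2 + 2 = 0; 0 ≠ 0 — FAILS
It is satisfied by some integers in the range but not all.

Answer: Sometimes true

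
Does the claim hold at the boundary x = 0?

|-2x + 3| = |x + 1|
x = 0: LHS = |-2·0 + 3| = |3| = 3, RHS = |0 + 1| = |1| = 1; 3 = 1 — FAILS

The relation fails at x = 0, so x = 0 is a counterexample.

Answer: No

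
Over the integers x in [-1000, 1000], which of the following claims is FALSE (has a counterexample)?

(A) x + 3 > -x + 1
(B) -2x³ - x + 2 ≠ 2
(A) x = -1: LHS = (-1) + 3 = 2, RHS = -(-1) + 1 = 2; 2 > 2 — FAILS
(B) x = 0: LHS = -2·0³ - 0 + 2 = 2; 2 ≠ 2 — FAILS

Answer: Both A and B are false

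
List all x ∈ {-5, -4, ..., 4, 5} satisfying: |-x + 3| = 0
Holds for: {3}
Fails for: {-5, -4, -3, -2, -1, 0, 1, 2, 4, 5}

Answer: {3}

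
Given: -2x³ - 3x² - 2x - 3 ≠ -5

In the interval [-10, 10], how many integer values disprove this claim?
Track d = LHS − RHS over the integers in [-10, 10]. Equality would need d = 0, but d changes sign only between consecutive integers, jumping over 0:
x = 0: LHS = -2·0³ - 3·0² - 2·0 - 3 = -3; -3 ≠ -5 — holds  (d = 2)
x = 1: LHS = -2·1³ - 3·1² - 2·1 - 3 = -10; -10 ≠ -5 — holds  (d = -5)
Away from these crossings d keeps a constant sign, and checking every integer in [-10, 10] confirms d ≠ 0 throughout. Hence the two sides are never equal, so the relation holds for every integer in [-10, 10].

No counterexample appears in that range.

Answer: 0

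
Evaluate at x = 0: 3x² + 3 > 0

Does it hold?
x = 0: LHS = 3·0² + 3 = 3; 3 > 0 — holds

The relation is satisfied at x = 0.

Answer: Yes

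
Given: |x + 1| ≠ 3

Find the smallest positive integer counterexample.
Testing positive integers:
x = 1: LHS = |1 + 1| = |2| = 2; 2 ≠ 3 — holds
x = 2: LHS = |2 + 1| = |3| = 3; 3 ≠ 3 — FAILS  ← smallest positive counterexample

Answer: x = 2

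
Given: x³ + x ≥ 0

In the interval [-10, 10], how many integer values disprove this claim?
Counterexamples in [-10, 10]: {-10, -9, -8, -7, -6, -5, -4, -3, -2, -1}.

Counting them gives 10 values.

Answer: 10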